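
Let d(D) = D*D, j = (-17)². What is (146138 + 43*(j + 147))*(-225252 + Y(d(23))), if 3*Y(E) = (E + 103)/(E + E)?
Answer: -19647519404896/529 ≈ -3.7141e+10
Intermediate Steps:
j = 289
d(D) = D²
Y(E) = (103 + E)/(6*E) (Y(E) = ((E + 103)/(E + E))/3 = ((103 + E)/((2*E)))/3 = ((103 + E)*(1/(2*E)))/3 = ((103 + E)/(2*E))/3 = (103 + E)/(6*E))
(146138 + 43*(j + 147))*(-225252 + Y(d(23))) = (146138 + 43*(289 + 147))*(-225252 + (103 + 23²)/(6*(23²))) = (146138 + 43*436)*(-225252 + (⅙)*(103 + 529)/529) = (146138 + 18748)*(-225252 + (⅙)*(1/529)*632) = 164886*(-225252 + 316/1587) = 164886*(-357474608/1587) = -19647519404896/529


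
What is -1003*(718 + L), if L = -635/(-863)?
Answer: -622129807/863 ≈ -7.2089e+5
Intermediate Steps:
L = 635/863 (L = -635*(-1/863) = 635/863 ≈ 0.73581)
-1003*(718 + L) = -1003*(718 + 635/863) = -1003*620269/863 = -622129807/863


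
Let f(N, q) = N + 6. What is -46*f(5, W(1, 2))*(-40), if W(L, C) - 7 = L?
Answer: 20240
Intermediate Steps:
W(L, C) = 7 + L
f(N, q) = 6 + N
-46*f(5, W(1, 2))*(-40) = -46*(6 + 5)*(-40) = -46*11*(-40) = -506*(-40) = 20240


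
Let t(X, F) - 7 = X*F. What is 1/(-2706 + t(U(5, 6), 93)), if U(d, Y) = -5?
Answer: -1/3164 ≈ -0.00031606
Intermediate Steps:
t(X, F) = 7 + F*X (t(X, F) = 7 + X*F = 7 + F*X)
1/(-2706 + t(U(5, 6), 93)) = 1/(-2706 + (7 + 93*(-5))) = 1/(-2706 + (7 - 465)) = 1/(-2706 - 458) = 1/(-3164) = -1/3164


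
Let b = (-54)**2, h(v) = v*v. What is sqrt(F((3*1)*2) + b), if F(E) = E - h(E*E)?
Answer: sqrt(1626) ≈ 40.324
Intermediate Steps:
h(v) = v**2
b = 2916
F(E) = E - E**4 (F(E) = E - (E*E)**2 = E - (E**2)**2 = E - E**4)
sqrt(F((3*1)*2) + b) = sqrt(((3*1)*2 - ((3*1)*2)**4) + 2916) = sqrt((3*2 - (3*2)**4) + 2916) = sqrt((6 - 1*6**4) + 2916) = sqrt((6 - 1*1296) + 2916) = sqrt((6 - 1296) + 2916) = sqrt(-1290 + 2916) = sqrt(1626)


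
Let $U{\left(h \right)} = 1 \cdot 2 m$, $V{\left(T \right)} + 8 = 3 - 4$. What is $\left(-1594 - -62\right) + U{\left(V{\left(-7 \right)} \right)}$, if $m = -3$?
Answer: $-1538$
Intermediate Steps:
$V{\left(T \right)} = -9$ ($V{\left(T \right)} = -8 + \left(3 - 4\right) = -8 - 1 = -9$)
$U{\left(h \right)} = -6$ ($U{\left(h \right)} = 1 \cdot 2 \left(-3\right) = 2 \left(-3\right) = -6$)
$\left(-1594 - -62\right) + U{\left(V{\left(-7 \right)} \right)} = \left(-1594 - -62\right) - 6 = \left(-1594 + 62\right) - 6 = -1532 - 6 = -1538$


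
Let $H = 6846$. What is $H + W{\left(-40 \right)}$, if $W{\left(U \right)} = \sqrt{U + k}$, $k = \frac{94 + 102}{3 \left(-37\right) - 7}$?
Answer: $6846 + \frac{i \sqrt{145022}}{59} \approx 6846.0 + 6.4545 i$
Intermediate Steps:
$k = - \frac{98}{59}$ ($k = \frac{196}{-111 - 7} = \frac{196}{-118} = 196 \left(- \frac{1}{118}\right) = - \frac{98}{59} \approx -1.661$)
$W{\left(U \right)} = \sqrt{- \frac{98}{59} + U}$ ($W{\left(U \right)} = \sqrt{U - \frac{98}{59}} = \sqrt{- \frac{98}{59} + U}$)
$H + W{\left(-40 \right)} = 6846 + \frac{\sqrt{-5782 + 3481 \left(-40\right)}}{59} = 6846 + \frac{\sqrt{-5782 - 139240}}{59} = 6846 + \frac{\sqrt{-145022}}{59} = 6846 + \frac{i \sqrt{145022}}{59}$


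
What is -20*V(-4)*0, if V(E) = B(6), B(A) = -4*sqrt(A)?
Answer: 0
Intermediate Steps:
V(E) = -4*sqrt(6)
-20*V(-4)*0 = -(-80)*sqrt(6)*0 = (80*sqrt(6))*0 = 0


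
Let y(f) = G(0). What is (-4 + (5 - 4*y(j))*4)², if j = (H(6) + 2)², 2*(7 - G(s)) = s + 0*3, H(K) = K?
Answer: 9216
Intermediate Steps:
G(s) = 7 - s/2 (G(s) = 7 - (s + 0*3)/2 = 7 - (s + 0)/2 = 7 - s/2)
j = 64 (j = (6 + 2)² = 8² = 64)
y(f) = 7 (y(f) = 7 - ½*0 = 7 + 0 = 7)
(-4 + (5 - 4*y(j))*4)² = (-4 + (5 - 4*7)*4)² = (-4 + (5 - 28)*4)² = (-4 - 23*4)² = (-4 - 92)² = (-96)² = 9216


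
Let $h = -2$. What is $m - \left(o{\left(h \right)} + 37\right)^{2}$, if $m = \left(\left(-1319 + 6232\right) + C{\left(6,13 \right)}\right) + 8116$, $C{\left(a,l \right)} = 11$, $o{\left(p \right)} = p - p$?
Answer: $11671$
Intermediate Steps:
$o{\left(p \right)} = 0$
$m = 13040$ ($m = \left(\left(-1319 + 6232\right) + 11\right) + 8116 = \left(4913 + 11\right) + 8116 = 4924 + 8116 = 13040$)
$m - \left(o{\left(h \right)} + 37\right)^{2} = 13040 - \left(0 + 37\right)^{2} = 13040 - 37^{2} = 13040 - 1369 = 11671$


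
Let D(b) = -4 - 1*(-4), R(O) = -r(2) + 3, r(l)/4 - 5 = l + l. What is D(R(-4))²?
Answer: 0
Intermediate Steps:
r(l) = 20 + 8*l (r(l) = 20 + 4*(l + l) = 20 + 4*(2*l) = 20 + 8*l)
R(O) = -33 (R(O) = -(20 + 8*2) + 3 = -(20 + 16) + 3 = -1*36 + 3 = -36 + 3 = -33)
D(b) = 0 (D(b) = -4 + 4 = 0)
D(R(-4))² = 0² = 0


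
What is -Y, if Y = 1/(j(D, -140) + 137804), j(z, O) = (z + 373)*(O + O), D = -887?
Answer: -1/281724 ≈ -3.5496e-6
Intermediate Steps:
j(z, O) = 2*O*(373 + z) (j(z, O) = (373 + z)*(2*O) = 2*O*(373 + z))
Y = 1/281724 (Y = 1/(2*(-140)*(373 - 887) + 137804) = 1/(2*(-140)*(-514) + 137804) = 1/(143920 + 137804) = 1/281724 ≈ 3.5496e-6)
-Y = -1*1/281724 = -1/281724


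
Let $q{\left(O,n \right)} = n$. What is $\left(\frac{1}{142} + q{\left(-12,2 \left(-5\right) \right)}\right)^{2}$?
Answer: $\frac{2013561}{20164} \approx 99.859$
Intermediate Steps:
$\left(\frac{1}{142} + q{\left(-12,2 \left(-5\right) \right)}\right)^{2} = \left(\frac{1}{142} + 2 \left(-5\right)\right)^{2} = \left(\frac{1}{142} - 10\right)^{2} = \left(- \frac{1419}{142}\right)^{2} = \frac{2013561}{20164}$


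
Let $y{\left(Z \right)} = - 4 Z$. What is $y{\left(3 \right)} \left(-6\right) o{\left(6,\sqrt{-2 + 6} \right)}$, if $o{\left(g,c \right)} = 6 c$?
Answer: $864$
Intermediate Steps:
$y{\left(3 \right)} \left(-6\right) o{\left(6,\sqrt{-2 + 6} \right)} = \left(-4\right) 3 \left(-6\right) 6 \sqrt{-2 + 6} = \left(-12\right) \left(-6\right) 6 \sqrt{4} = 72 \cdot 6 \cdot 2 = 72 \cdot 12 = 864$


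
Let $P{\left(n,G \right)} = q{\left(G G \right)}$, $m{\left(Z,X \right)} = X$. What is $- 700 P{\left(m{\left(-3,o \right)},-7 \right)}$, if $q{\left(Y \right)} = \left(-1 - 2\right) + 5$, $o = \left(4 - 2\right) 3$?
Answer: $-1400$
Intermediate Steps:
$o = 6$ ($o = 2 \cdot 3 = 6$)
$q{\left(Y \right)} = 2$ ($q{\left(Y \right)} = -3 + 5 = 2$)
$P{\left(n,G \right)} = 2$
$- 700 P{\left(m{\left(-3,o \right)},-7 \right)} = \left(-700\right) 2 = -1400$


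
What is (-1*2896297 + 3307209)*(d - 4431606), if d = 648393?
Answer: -1554567620256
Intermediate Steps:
(-1*2896297 + 3307209)*(d - 4431606) = (-1*2896297 + 3307209)*(648393 - 4431606) = (-2896297 + 3307209)*(-3783213) = 410912*(-3783213) = -1554567620256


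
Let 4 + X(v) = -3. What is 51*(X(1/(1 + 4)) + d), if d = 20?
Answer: 663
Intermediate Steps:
X(v) = -7 (X(v) = -4 - 3 = -7)
51*(X(1/(1 + 4)) + d) = 51*(-7 + 20) = 51*13 = 663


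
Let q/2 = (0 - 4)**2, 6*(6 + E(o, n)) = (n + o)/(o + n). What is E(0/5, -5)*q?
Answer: -560/3 ≈ -186.67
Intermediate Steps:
E(o, n) = -35/6 (E(o, n) = -6 + ((n + o)/(o + n))/6 = -6 + ((n + o)/(n + o))/6 = -6 + (1/6)*1 = -6 + 1/6 = -35/6)
q = 32 (q = 2*(0 - 4)**2 = 2*(-4)**2 = 2*16 = 32)
E(0/5, -5)*q = -35/6*32 = -560/3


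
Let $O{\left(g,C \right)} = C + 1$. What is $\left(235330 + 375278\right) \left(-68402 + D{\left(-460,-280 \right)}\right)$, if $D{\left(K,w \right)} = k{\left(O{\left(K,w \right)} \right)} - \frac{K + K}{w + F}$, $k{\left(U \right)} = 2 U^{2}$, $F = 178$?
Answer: $\frac{905902099520}{17} \approx 5.3288 \cdot 10^{10}$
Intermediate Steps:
$O{\left(g,C \right)} = 1 + C$
$D{\left(K,w \right)} = 2 \left(1 + w\right)^{2} - \frac{2 K}{178 + w}$ ($D{\left(K,w \right)} = 2 \left(1 + w\right)^{2} - \frac{K + K}{w + 178} = 2 \left(1 + w\right)^{2} - \frac{2 K}{178 + w}$)
$\left(235330 + 375278\right) \left(-68402 + D{\left(-460,-280 \right)}\right) = \left(235330 + 375278\right) \left(-68402 + \frac{2 \left(\left(-1\right) \left(-460\right) + 178 \left(1 - 280\right)^{2} - 280 \left(1 - 280\right)^{2}\right)}{178 - 280}\right) = 610608 \left(-68402 + \frac{2 \left(460 + 178 \left(-279\right)^{2} - 280 \left(-279\right)^{2}\right)}{-102}\right) = 610608 \left(-68402 + 2 \left(- \frac{1}{102}\right) \left(460 + 178 \cdot 77841 - 21795480\right)\right) = 610608 \left(-68402 + 2 \left(- \frac{1}{102}\right) \left(460 + 13855698 - 21795480\right)\right) = 610608 \left(-68402 + 2 \left(- \frac{1}{102}\right) \left(-7939322\right)\right) = 610608 \left(-68402 + \frac{7939322}{51}\right) = 610608 \cdot \frac{4450820}{51} = \frac{905902099520}{17}$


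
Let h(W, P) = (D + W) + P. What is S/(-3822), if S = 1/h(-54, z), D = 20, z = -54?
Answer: 1/336336 ≈ 2.9732e-6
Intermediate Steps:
h(W, P) = 20 + P + W (h(W, P) = (20 + W) + P = 20 + P + W)
S = -1/88 (S = 1/(20 - 54 - 54) = 1/(-88) = -1/88 ≈ -0.011364)
S/(-3822) = -1/88/(-3822) = -1/88*(-1/3822) = 1/336336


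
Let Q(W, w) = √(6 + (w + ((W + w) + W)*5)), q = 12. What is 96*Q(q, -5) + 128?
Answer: 128 + 384*√6 ≈ 1068.6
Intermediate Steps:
Q(W, w) = √(6 + 6*w + 10*W) (Q(W, w) = √(6 + (w + (w + 2*W)*5)) = √(6 + (w + (5*w + 10*W))) = √(6 + (6*w + 10*W)) = √(6 + 6*w + 10*W))
96*Q(q, -5) + 128 = 96*√(6 + 6*(-5) + 10*12) + 128 = 96*√(6 - 30 + 120) + 128 = 96*√96 + 128 = 96*(4*√6) + 128 = 384*√6 + 128 = 128 + 384*√6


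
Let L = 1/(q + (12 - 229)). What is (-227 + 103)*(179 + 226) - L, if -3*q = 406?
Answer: -53082537/1057 ≈ -50220.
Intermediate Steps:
q = -406/3 (q = -⅓*406 = -406/3 ≈ -135.33)
L = -3/1057 (L = 1/(-406/3 + (12 - 229)) = 1/(-406/3 - 217) = 1/(-1057/3) = -3/1057 ≈ -0.0028382)
(-227 + 103)*(179 + 226) - L = (-227 + 103)*(179 + 226) - 1*(-3/1057) = -124*405 + 3/1057 = -50220 + 3/1057 = -53082537/1057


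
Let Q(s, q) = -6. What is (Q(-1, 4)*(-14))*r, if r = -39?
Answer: -3276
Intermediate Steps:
(Q(-1, 4)*(-14))*r = -6*(-14)*(-39) = 84*(-39) = -3276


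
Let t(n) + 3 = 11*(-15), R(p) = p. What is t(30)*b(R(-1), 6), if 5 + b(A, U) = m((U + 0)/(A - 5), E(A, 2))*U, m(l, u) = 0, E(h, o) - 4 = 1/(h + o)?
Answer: 840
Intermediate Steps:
E(h, o) = 4 + 1/(h + o)
t(n) = -168 (t(n) = -3 + 11*(-15) = -3 - 165 = -168)
b(A, U) = -5 (b(A, U) = -5 + 0*U = -5 + 0 = -5)
t(30)*b(R(-1), 6) = -168*(-5) = 840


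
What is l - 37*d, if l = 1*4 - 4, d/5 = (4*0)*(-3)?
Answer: 0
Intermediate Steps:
d = 0 (d = 5*((4*0)*(-3)) = 5*(0*(-3)) = 5*0 = 0)
l = 0 (l = 4 - 4 = 0)
l - 37*d = 0 - 37*0 = 0 + 0 = 0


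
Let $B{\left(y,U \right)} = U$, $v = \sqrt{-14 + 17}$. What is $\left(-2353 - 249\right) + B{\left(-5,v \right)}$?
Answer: $-2602 + \sqrt{3} \approx -2600.3$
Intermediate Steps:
$v = \sqrt{3} \approx 1.732$
$\left(-2353 - 249\right) + B{\left(-5,v \right)} = \left(-2353 - 249\right) + \sqrt{3} = -2602 + \sqrt{3}$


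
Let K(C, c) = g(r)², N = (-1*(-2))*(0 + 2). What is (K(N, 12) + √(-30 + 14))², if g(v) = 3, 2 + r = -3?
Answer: 65 + 72*I ≈ 65.0 + 72.0*I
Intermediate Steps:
r = -5 (r = -2 - 3 = -5)
N = 4 (N = 2*2 = 4)
K(C, c) = 9 (K(C, c) = 3² = 9)
(K(N, 12) + √(-30 + 14))² = (9 + √(-30 + 14))² = (9 + √(-16))² = (9 + 4*I)²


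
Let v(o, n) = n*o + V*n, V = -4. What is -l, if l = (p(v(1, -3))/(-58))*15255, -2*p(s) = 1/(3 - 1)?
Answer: -15255/232 ≈ -65.754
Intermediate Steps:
v(o, n) = -4*n + n*o (v(o, n) = n*o - 4*n = -4*n + n*o)
p(s) = -¼ (p(s) = -1/(2*(3 - 1)) = -½/2 = -½*½ = -¼)
l = 15255/232 (l = -¼/(-58)*15255 = -¼*(-1/58)*15255 = (1/232)*15255 = 15255/232 ≈ 65.754)
-l = -1*15255/232 = -15255/232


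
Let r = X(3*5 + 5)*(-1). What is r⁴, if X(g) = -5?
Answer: 625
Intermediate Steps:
r = 5 (r = -5*(-1) = 5)
r⁴ = 5⁴ = 625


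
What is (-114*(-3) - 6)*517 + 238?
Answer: 173950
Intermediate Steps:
(-114*(-3) - 6)*517 + 238 = (-19*(-18) - 6)*517 + 238 = (342 - 6)*517 + 238 = 336*517 + 238 = 173712 + 238 = 173950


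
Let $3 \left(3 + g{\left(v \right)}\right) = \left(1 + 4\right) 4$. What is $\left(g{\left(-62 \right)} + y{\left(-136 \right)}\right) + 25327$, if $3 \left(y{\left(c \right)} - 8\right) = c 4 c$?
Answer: $50000$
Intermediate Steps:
$y{\left(c \right)} = 8 + \frac{4 c^{2}}{3}$ ($y{\left(c \right)} = 8 + \frac{c 4 c}{3} = 8 + \frac{4 c c}{3} = 8 + \frac{4 c^{2}}{3}$)
$g{\left(v \right)} = \frac{11}{3}$ ($g{\left(v \right)} = -3 + \frac{\left(1 + 4\right) 4}{3} = -3 + \frac{5 \cdot 4}{3} = -3 + \frac{1}{3} \cdot 20 = -3 + \frac{20}{3} = \frac{11}{3}$)
$\left(g{\left(-62 \right)} + y{\left(-136 \right)}\right) + 25327 = \left(\frac{11}{3} + \left(8 + \frac{4 \left(-136\right)^{2}}{3}\right)\right) + 25327 = \left(\frac{11}{3} + \left(8 + \frac{4}{3} \cdot 18496\right)\right) + 25327 = \left(\frac{11}{3} + \left(8 + \frac{73984}{3}\right)\right) + 25327 = \left(\frac{11}{3} + \frac{74008}{3}\right) + 25327 = 24673 + 25327 = 50000$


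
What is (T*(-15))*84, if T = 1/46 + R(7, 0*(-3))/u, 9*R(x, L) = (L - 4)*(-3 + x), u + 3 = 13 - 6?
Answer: 12250/23 ≈ 532.61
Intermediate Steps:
u = 4 (u = -3 + (13 - 6) = -3 + 7 = 4)
R(x, L) = (-4 + L)*(-3 + x)/9 (R(x, L) = ((L - 4)*(-3 + x))/9 = ((-4 + L)*(-3 + x))/9 = (-4 + L)*(-3 + x)/9)
T = -175/414 (T = 1/46 + (4/3 - 4/9*7 - 0*(-3) + (⅑)*(0*(-3))*7)/4 = 1*(1/46) + (4/3 - 28/9 - ⅓*0 + (⅑)*0*7)*(¼) = 1/46 + (4/3 - 28/9 + 0 + 0)*(¼) = 1/46 - 16/9*¼ = 1/46 - 4/9 = -175/414 ≈ -0.42271)
(T*(-15))*84 = -175/414*(-15)*84 = (875/138)*84 = 12250/23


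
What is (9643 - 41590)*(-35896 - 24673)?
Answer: 1934997843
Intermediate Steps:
(9643 - 41590)*(-35896 - 24673) = -31947*(-60569) = 1934997843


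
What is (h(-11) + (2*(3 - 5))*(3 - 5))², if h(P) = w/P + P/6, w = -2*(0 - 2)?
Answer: 146689/4356 ≈ 33.675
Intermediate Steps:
w = 4 (w = -2*(-2) = 4)
h(P) = 4/P + P/6
(h(-11) + (2*(3 - 5))*(3 - 5))² = ((4/(-11) + (⅙)*(-11)) + (2*(3 - 5))*(3 - 5))² = ((4*(-1/11) - 11/6) + (2*(-2))*(-2))² = ((-4/11 - 11/6) - 4*(-2))² = (-145/66 + 8)² = (383/66)² = 146689/4356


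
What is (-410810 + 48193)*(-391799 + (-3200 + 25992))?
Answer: 133808211319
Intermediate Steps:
(-410810 + 48193)*(-391799 + (-3200 + 25992)) = -362617*(-391799 + 22792) = -362617*(-369007) = 133808211319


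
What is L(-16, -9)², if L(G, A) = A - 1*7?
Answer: 256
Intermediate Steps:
L(G, A) = -7 + A (L(G, A) = A - 7 = -7 + A)
L(-16, -9)² = (-7 - 9)² = (-16)² = 256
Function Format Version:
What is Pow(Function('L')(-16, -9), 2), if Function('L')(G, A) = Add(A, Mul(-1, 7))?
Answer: 256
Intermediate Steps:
Function('L')(G, A) = Add(-7, A) (Function('L')(G, A) = Add(A, -7) = Add(-7, A))
Pow(Function('L')(-16, -9), 2) = Pow(Add(-7, -9), 2) = Pow(-16, 2) = 256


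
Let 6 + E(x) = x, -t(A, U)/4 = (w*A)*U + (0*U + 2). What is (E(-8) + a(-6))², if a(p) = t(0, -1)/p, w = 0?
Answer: 1444/9 ≈ 160.44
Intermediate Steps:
t(A, U) = -8 (t(A, U) = -4*((0*A)*U + (0*U + 2)) = -4*(0*U + (0 + 2)) = -4*(0 + 2) = -4*2 = -8)
E(x) = -6 + x
a(p) = -8/p
(E(-8) + a(-6))² = ((-6 - 8) - 8/(-6))² = (-14 - 8*(-⅙))² = (-14 + 4/3)² = (-38/3)² = 1444/9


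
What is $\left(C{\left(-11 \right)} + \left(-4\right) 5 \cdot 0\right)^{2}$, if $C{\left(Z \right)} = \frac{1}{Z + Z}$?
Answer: $\frac{1}{484} \approx 0.0020661$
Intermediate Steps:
$C{\left(Z \right)} = \frac{1}{2 Z}$
$\left(C{\left(-11 \right)} + \left(-4\right) 5 \cdot 0\right)^{2} = \left(\frac{1}{2 \left(-11\right)} + \left(-4\right) 5 \cdot 0\right)^{2} = \left(\frac{1}{2} \left(- \frac{1}{11}\right) - 0\right)^{2} = \left(- \frac{1}{22} + 0\right)^{2} = \left(- \frac{1}{22}\right)^{2} = \frac{1}{484}$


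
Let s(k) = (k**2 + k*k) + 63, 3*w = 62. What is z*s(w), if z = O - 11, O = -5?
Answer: -132080/9 ≈ -14676.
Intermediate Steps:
z = -16 (z = -5 - 11 = -16)
w = 62/3 (w = (1/3)*62 = 62/3 ≈ 20.667)
s(k) = 63 + 2*k**2 (s(k) = (k**2 + k**2) + 63 = 2*k**2 + 63 = 63 + 2*k**2)
z*s(w) = -16*(63 + 2*(62/3)**2) = -16*(63 + 2*(3844/9)) = -16*(63 + 7688/9) = -16*8255/9 = -132080/9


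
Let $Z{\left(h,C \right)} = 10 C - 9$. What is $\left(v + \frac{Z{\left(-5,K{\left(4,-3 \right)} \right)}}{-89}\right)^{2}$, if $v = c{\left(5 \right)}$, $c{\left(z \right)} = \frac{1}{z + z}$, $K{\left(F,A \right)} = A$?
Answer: $\frac{229441}{792100} \approx 0.28966$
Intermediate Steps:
$Z{\left(h,C \right)} = -9 + 10 C$
$c{\left(z \right)} = \frac{1}{2 z}$
$v = \frac{1}{10}$ ($v = \frac{1}{2 \cdot 5} = \frac{1}{2} \cdot \frac{1}{5} = \frac{1}{10} \approx 0.1$)
$\left(v + \frac{Z{\left(-5,K{\left(4,-3 \right)} \right)}}{-89}\right)^{2} = \left(\frac{1}{10} + \frac{-9 + 10 \left(-3\right)}{-89}\right)^{2} = \left(\frac{1}{10} + \left(-9 - 30\right) \left(- \frac{1}{89}\right)\right)^{2} = \left(\frac{1}{10} - - \frac{39}{89}\right)^{2} = \left(\frac{1}{10} + \frac{39}{89}\right)^{2} = \left(\frac{479}{890}\right)^{2} = \frac{229441}{792100}$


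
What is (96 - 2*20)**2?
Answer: 3136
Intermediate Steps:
(96 - 2*20)**2 = (96 - 40)**2 = 56**2 = 3136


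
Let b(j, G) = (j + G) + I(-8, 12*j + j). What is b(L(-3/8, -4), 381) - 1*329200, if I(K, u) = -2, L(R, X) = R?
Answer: -2630571/8 ≈ -3.2882e+5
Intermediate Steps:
b(j, G) = -2 + G + j (b(j, G) = (j + G) - 2 = (G + j) - 2 = -2 + G + j)
b(L(-3/8, -4), 381) - 1*329200 = (-2 + 381 - 3/8) - 1*329200 = (-2 + 381 - 3*⅛) - 329200 = (-2 + 381 - 3/8) - 329200 = 3029/8 - 329200 = -2630571/8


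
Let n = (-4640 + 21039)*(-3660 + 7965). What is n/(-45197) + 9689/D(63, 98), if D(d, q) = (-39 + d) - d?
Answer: -3191223838/1762683 ≈ -1810.4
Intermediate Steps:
n = 70597695 (n = 16399*4305 = 70597695)
D(d, q) = -39
n/(-45197) + 9689/D(63, 98) = 70597695/(-45197) + 9689/(-39) = 70597695*(-1/45197) + 9689*(-1/39) = -70597695/45197 - 9689/39 = -3191223838/1762683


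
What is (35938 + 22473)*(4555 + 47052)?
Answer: 3014416477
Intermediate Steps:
(35938 + 22473)*(4555 + 47052) = 58411*51607 = 3014416477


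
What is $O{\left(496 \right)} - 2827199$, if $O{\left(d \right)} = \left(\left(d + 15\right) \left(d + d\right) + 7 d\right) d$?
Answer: $250323265$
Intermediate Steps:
$O{\left(d \right)} = d \left(7 d + 2 d \left(15 + d\right)\right)$ ($O{\left(d \right)} = \left(\left(15 + d\right) 2 d + 7 d\right) d = \left(2 d \left(15 + d\right) + 7 d\right) d = \left(7 d + 2 d \left(15 + d\right)\right) d = d \left(7 d + 2 d \left(15 + d\right)\right)$)
$O{\left(496 \right)} - 2827199 = 496^{2} \left(37 + 2 \cdot 496\right) - 2827199 = 246016 \left(37 + 992\right) - 2827199 = 246016 \cdot 1029 - 2827199 = 253150464 - 2827199 = 250323265$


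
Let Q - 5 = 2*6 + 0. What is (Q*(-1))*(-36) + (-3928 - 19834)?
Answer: -23150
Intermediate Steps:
Q = 17 (Q = 5 + (2*6 + 0) = 5 + (12 + 0) = 5 + 12 = 17)
(Q*(-1))*(-36) + (-3928 - 19834) = (17*(-1))*(-36) + (-3928 - 19834) = -17*(-36) - 23762 = 612 - 23762 = -23150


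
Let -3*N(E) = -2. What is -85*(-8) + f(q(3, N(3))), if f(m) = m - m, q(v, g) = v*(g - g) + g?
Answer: 680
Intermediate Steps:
N(E) = ⅔ (N(E) = -⅓*(-2) = ⅔)
q(v, g) = g (q(v, g) = v*0 + g = 0 + g = g)
f(m) = 0
-85*(-8) + f(q(3, N(3))) = -85*(-8) + 0 = 680 + 0 = 680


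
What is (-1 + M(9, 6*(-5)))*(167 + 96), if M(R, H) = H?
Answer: -8153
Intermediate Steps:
(-1 + M(9, 6*(-5)))*(167 + 96) = (-1 + 6*(-5))*(167 + 96) = (-1 - 30)*263 = -31*263 = -8153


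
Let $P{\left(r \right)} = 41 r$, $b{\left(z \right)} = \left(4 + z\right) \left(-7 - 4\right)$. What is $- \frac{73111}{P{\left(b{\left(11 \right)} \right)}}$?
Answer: $\frac{73111}{6765} \approx 10.807$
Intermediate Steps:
$b{\left(z \right)} = -44 - 11 z$ ($b{\left(z \right)} = \left(4 + z\right) \left(-11\right) = -44 - 11 z$)
$- \frac{73111}{P{\left(b{\left(11 \right)} \right)}} = - \frac{73111}{41 \left(-44 - 121\right)} = - \frac{73111}{41 \left(-165\right)} = - \frac{73111}{-6765} = \left(-73111\right) \left(- \frac{1}{6765}\right) = \frac{73111}{6765}$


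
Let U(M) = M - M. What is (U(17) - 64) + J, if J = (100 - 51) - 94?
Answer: -109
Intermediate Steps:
U(M) = 0
J = -45 (J = 49 - 94 = -45)
(U(17) - 64) + J = (0 - 64) - 45 = -64 - 45 = -109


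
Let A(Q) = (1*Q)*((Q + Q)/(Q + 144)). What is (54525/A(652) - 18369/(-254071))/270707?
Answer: 2760695401413/14619071114368744 ≈ 0.00018884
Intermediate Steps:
A(Q) = 2*Q**2/(144 + Q) (A(Q) = Q*((2*Q)/(144 + Q)) = Q*(2*Q/(144 + Q)) = 2*Q**2/(144 + Q))
(54525/A(652) - 18369/(-254071))/270707 = (54525/((2*652**2/(144 + 652))) - 18369/(-254071))/270707 = (54525/((2*425104/796)) - 18369*(-1/254071))*(1/270707) = (54525/((2*425104*(1/796))) + 18369/254071)*(1/270707) = (54525/(212552/199) + 18369/254071)*(1/270707) = (54525*(199/212552) + 18369/254071)*(1/270707) = (10850475/212552 + 18369/254071)*(1/270707) = (2760695401413/54003299192)*(1/270707) = 2760695401413/14619071114368744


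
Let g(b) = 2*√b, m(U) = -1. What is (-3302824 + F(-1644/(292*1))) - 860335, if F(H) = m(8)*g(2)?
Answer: -4163159 - 2*√2 ≈ -4.1632e+6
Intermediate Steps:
F(H) = -2*√2
(-3302824 + F(-1644/(292*1))) - 860335 = (-3302824 - 2*√2) - 860335 = -4163159 - 2*√2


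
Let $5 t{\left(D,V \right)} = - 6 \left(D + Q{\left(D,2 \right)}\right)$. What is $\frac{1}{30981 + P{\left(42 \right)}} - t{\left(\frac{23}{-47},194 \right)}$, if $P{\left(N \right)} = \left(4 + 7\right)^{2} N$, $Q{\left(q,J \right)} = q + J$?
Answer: $\frac{10386379}{8474805} \approx 1.2256$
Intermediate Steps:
$Q{\left(q,J \right)} = J + q$
$P{\left(N \right)} = 121 N$ ($P{\left(N \right)} = 11^{2} N = 121 N$)
$t{\left(D,V \right)} = - \frac{12}{5} - \frac{12 D}{5}$ ($t{\left(D,V \right)} = \frac{\left(-6\right) \left(D + \left(2 + D\right)\right)}{5} = \frac{\left(-6\right) \left(2 + 2 D\right)}{5} = \frac{-12 - 12 D}{5} = - \frac{12}{5} - \frac{12 D}{5}$)
$\frac{1}{30981 + P{\left(42 \right)}} - t{\left(\frac{23}{-47},194 \right)} = \frac{1}{30981 + 121 \cdot 42} - \left(- \frac{12}{5} - \frac{12 \frac{23}{-47}}{5}\right) = \frac{1}{30981 + 5082} - \left(- \frac{12}{5} - \frac{12 \cdot 23 \left(- \frac{1}{47}\right)}{5}\right) = \frac{1}{36063} - \left(- \frac{12}{5} - - \frac{276}{235}\right) = \frac{1}{36063} - \left(- \frac{12}{5} + \frac{276}{235}\right) = \frac{1}{36063} - - \frac{288}{235} = \frac{1}{36063} + \frac{288}{235} = \frac{10386379}{8474805}$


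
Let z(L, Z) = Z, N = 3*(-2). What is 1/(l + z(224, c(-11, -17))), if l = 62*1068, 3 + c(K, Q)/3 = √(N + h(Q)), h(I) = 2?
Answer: 22069/1461122295 - 2*I/1461122295 ≈ 1.5104e-5 - 1.3688e-9*I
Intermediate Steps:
N = -6
c(K, Q) = -9 + 6*I (c(K, Q) = -9 + 3*√(-6 + 2) = -9 + 3*√(-4) = -9 + 3*(2*I) = -9 + 6*I)
l = 66216
1/(l + z(224, c(-11, -17))) = 1/(66216 + (-9 + 6*I)) = 1/(66207 + 6*I) = (66207 - 6*I)/4383366885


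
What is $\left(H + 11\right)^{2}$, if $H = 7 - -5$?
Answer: $529$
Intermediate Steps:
$H = 12$ ($H = 7 + 5 = 12$)
$\left(H + 11\right)^{2} = \left(12 + 11\right)^{2} = 23^{2} = 529$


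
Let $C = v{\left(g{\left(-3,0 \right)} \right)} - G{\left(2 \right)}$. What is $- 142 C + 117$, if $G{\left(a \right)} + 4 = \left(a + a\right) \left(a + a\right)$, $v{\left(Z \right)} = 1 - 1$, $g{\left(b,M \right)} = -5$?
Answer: $1821$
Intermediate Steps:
$v{\left(Z \right)} = 0$ ($v{\left(Z \right)} = 1 - 1 = 0$)
$G{\left(a \right)} = -4 + 4 a^{2}$ ($G{\left(a \right)} = -4 + \left(a + a\right) \left(a + a\right) = -4 + 2 a 2 a = -4 + 4 a^{2}$)
$C = -12$ ($C = 0 - \left(-4 + 4 \cdot 2^{2}\right) = 0 - \left(-4 + 4 \cdot 4\right) = 0 - \left(-4 + 16\right) = 0 - 12 = -12$)
$- 142 C + 117 = \left(-142\right) \left(-12\right) + 117 = 1704 + 117 = 1821$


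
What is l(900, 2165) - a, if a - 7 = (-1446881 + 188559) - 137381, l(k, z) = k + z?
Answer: 1398761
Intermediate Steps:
a = -1395696 (a = 7 + ((-1446881 + 188559) - 137381) = 7 + (-1258322 - 137381) = 7 - 1395703 = -1395696)
l(900, 2165) - a = (900 + 2165) - 1*(-1395696) = 3065 + 1395696 = 1398761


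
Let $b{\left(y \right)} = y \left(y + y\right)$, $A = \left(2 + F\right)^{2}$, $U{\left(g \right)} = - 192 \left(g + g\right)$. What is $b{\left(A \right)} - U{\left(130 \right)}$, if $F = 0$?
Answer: $49952$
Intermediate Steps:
$U{\left(g \right)} = - 384 g$ ($U{\left(g \right)} = - 192 \cdot 2 g = - 384 g$)
$A = 4$ ($A = \left(2 + 0\right)^{2} = 2^{2} = 4$)
$b{\left(y \right)} = 2 y^{2}$ ($b{\left(y \right)} = y 2 y = 2 y^{2}$)
$b{\left(A \right)} - U{\left(130 \right)} = 2 \cdot 4^{2} - \left(-384\right) 130 = 2 \cdot 16 - -49920 = 32 + 49920 = 49952$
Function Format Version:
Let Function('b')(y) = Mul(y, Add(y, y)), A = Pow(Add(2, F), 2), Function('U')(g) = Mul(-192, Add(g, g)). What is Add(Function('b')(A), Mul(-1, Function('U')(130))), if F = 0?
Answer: 49952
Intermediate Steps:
Function('U')(g) = Mul(-384, g) (Function('U')(g) = Mul(-192, Mul(2, g)) = Mul(-384, g))
A = 4 (A = Pow(Add(2, 0), 2) = Pow(2, 2) = 4)
Function('b')(y) = Mul(2, Pow(y, 2)) (Function('b')(y) = Mul(y, Mul(2, y)) = Mul(2, Pow(y, 2)))
Add(Function('b')(A), Mul(-1, Function('U')(130))) = Add(Mul(2, Pow(4, 2)), Mul(-1, Mul(-384, 130))) = Add(Mul(2, 16), Mul(-1, -49920)) = Add(32, 49920) = 49952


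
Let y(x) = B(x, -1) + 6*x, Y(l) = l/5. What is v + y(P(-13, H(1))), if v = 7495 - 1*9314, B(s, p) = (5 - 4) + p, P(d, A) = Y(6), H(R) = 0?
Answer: -9059/5 ≈ -1811.8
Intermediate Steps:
Y(l) = l/5 (Y(l) = l*(⅕) = l/5)
P(d, A) = 6/5 (P(d, A) = (⅕)*6 = 6/5)
B(s, p) = 1 + p
v = -1819 (v = 7495 - 9314 = -1819)
y(x) = 6*x (y(x) = (1 - 1) + 6*x = 0 + 6*x = 6*x)
v + y(P(-13, H(1))) = -1819 + 6*(6/5) = -1819 + 36/5 = -9059/5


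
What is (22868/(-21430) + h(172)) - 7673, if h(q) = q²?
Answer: 234764931/10715 ≈ 21910.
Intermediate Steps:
(22868/(-21430) + h(172)) - 7673 = (22868/(-21430) + 172²) - 7673 = (22868*(-1/21430) + 29584) - 7673 = (-11434/10715 + 29584) - 7673 = 316981126/10715 - 7673 = 234764931/10715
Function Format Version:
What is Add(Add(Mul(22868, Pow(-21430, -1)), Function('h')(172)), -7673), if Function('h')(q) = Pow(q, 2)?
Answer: Rational(234764931, 10715) ≈ 21910.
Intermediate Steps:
Add(Add(Mul(22868, Pow(-21430, -1)), Function('h')(172)), -7673) = Add(Add(Mul(22868, Pow(-21430, -1)), Pow(172, 2)), -7673) = Add(Add(Mul(22868, Rational(-1, 21430)), 29584), -7673) = Add(Add(Rational(-11434, 10715), 29584), -7673) = Add(Rational(316981126, 10715), -7673) = Rational(234764931, 10715)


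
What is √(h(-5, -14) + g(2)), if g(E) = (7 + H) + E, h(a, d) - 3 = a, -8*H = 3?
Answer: √106/4 ≈ 2.5739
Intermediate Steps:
H = -3/8 (H = -⅛*3 = -3/8 ≈ -0.37500)
h(a, d) = 3 + a
g(E) = 53/8 + E (g(E) = (7 - 3/8) + E = 53/8 + E)
√(h(-5, -14) + g(2)) = √((3 - 5) + (53/8 + 2)) = √(-2 + 69/8) = √(53/8) = √106/4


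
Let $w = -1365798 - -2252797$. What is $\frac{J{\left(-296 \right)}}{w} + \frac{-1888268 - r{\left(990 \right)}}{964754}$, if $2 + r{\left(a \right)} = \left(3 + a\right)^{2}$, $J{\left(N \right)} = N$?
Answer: $- \frac{2549800097869}{855735833246} \approx -2.9797$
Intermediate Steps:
$w = 886999$ ($w = -1365798 + 2252797 = 886999$)
$r{\left(a \right)} = -2 + \left(3 + a\right)^{2}$
$\frac{J{\left(-296 \right)}}{w} + \frac{-1888268 - r{\left(990 \right)}}{964754} = - \frac{296}{886999} + \frac{-1888268 - \left(-2 + \left(3 + 990\right)^{2}\right)}{964754} = \left(-296\right) \frac{1}{886999} + \left(-1888268 - \left(-2 + 993^{2}\right)\right) \frac{1}{964754} = - \frac{296}{886999} + \left(-1888268 - \left(-2 + 986049\right)\right) \frac{1}{964754} = - \frac{296}{886999} + \left(-1888268 - 986047\right) \frac{1}{964754} = - \frac{296}{886999} - \frac{2874315}{964754} = - \frac{2549800097869}{855735833246}$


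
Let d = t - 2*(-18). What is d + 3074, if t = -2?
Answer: 3108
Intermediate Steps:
d = 34 (d = -2 - 2*(-18) = -2 + 36 = 34)
d + 3074 = 34 + 3074 = 3108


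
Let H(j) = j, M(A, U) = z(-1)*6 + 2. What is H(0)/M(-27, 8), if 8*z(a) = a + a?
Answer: 0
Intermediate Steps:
z(a) = a/4 (z(a) = (a + a)/8 = (2*a)/8 = a/4)
M(A, U) = ½ (M(A, U) = ((¼)*(-1))*6 + 2 = -¼*6 + 2 = -3/2 + 2 = ½)
H(0)/M(-27, 8) = 0/(½) = 0*2 = 0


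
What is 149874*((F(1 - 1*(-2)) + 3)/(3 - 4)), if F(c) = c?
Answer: -899244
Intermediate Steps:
149874*((F(1 - 1*(-2)) + 3)/(3 - 4)) = 149874*(((1 - 1*(-2)) + 3)/(3 - 4)) = 149874*(((1 + 2) + 3)/(-1)) = 149874*((3 + 3)*(-1)) = 149874*(6*(-1)) = 149874*(-6) = -899244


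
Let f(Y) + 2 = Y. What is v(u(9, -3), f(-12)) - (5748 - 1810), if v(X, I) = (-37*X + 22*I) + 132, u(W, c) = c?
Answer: -4003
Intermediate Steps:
f(Y) = -2 + Y
v(X, I) = 132 - 37*X + 22*I
v(u(9, -3), f(-12)) - (5748 - 1810) = (132 - 37*(-3) + 22*(-2 - 12)) - (5748 - 1810) = (132 + 111 + 22*(-14)) - 1*3938 = (132 + 111 - 308) - 3938 = -65 - 3938 = -4003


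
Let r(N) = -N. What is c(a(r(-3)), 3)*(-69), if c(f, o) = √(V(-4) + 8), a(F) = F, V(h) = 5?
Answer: -69*√13 ≈ -248.78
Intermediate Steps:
c(f, o) = √13 (c(f, o) = √(5 + 8) = √13)
c(a(r(-3)), 3)*(-69) = √13*(-69) = -69*√13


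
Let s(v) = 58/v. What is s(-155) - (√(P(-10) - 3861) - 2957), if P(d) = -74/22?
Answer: 458277/155 - 2*I*√116897/11 ≈ 2956.6 - 62.164*I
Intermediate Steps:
P(d) = -37/11 (P(d) = -74*1/22 = -37/11)
s(-155) - (√(P(-10) - 3861) - 2957) = 58/(-155) - (√(-37/11 - 3861) - 2957) = 58*(-1/155) - (√(-42508/11) - 2957) = -58/155 - (2*I*√116897/11 - 2957) = -58/155 - (-2957 + 2*I*√116897/11) = -58/155 + (2957 - 2*I*√116897/11) = 458277/155 - 2*I*√116897/11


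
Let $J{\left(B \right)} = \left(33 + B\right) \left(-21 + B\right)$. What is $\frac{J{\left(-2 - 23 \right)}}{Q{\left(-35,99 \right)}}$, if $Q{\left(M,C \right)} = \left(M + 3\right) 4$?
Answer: $\frac{23}{8} \approx 2.875$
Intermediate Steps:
$Q{\left(M,C \right)} = 12 + 4 M$ ($Q{\left(M,C \right)} = \left(3 + M\right) 4 = 12 + 4 M$)
$J{\left(B \right)} = \left(-21 + B\right) \left(33 + B\right)$
$\frac{J{\left(-2 - 23 \right)}}{Q{\left(-35,99 \right)}} = \frac{-693 + \left(-2 - 23\right)^{2} + 12 \left(-2 - 23\right)}{12 + 4 \left(-35\right)} = \frac{-693 + \left(-2 - 23\right)^{2} + 12 \left(-2 - 23\right)}{12 - 140} = \frac{-693 + \left(-25\right)^{2} + 12 \left(-25\right)}{-128} = \left(-693 + 625 - 300\right) \left(- \frac{1}{128}\right) = \left(-368\right) \left(- \frac{1}{128}\right) = \frac{23}{8}$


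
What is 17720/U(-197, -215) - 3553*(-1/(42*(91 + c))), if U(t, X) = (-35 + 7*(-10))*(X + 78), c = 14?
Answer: 1231001/604170 ≈ 2.0375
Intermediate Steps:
U(t, X) = -8190 - 105*X (U(t, X) = (-35 - 70)*(78 + X) = -105*(78 + X) = -8190 - 105*X)
17720/U(-197, -215) - 3553*(-1/(42*(91 + c))) = 17720/(-8190 - 105*(-215)) - 3553*(-1/(42*(91 + 14))) = 17720/(-8190 + 22575) - 3553/((-42*105)) = 17720/14385 - 3553/(-4410) = 17720*(1/14385) - 3553*(-1/4410) = 3544/2877 + 3553/4410 = 1231001/604170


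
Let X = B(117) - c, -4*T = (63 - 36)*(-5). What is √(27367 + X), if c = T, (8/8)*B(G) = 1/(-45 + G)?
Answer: √3935990/12 ≈ 165.33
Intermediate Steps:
B(G) = 1/(-45 + G)
T = 135/4 (T = -(63 - 36)*(-5)/4 = -27*(-5)/4 = -¼*(-135) = 135/4 ≈ 33.750)
c = 135/4 ≈ 33.750
X = -2429/72 (X = 1/(-45 + 117) - 1*135/4 = 1/72 - 135/4 = -2429/72 ≈ -33.736)
√(27367 + X) = √(27367 - 2429/72) = √(1967995/72) = √3935990/12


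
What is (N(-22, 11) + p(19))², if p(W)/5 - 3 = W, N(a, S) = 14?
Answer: 15376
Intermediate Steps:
p(W) = 15 + 5*W
(N(-22, 11) + p(19))² = (14 + (15 + 5*19))² = (14 + (15 + 95))² = (14 + 110)² = 124² = 15376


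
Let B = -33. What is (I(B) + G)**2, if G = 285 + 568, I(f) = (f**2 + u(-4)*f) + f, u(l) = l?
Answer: 4165681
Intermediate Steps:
I(f) = f**2 - 3*f (I(f) = (f**2 - 4*f) + f = f**2 - 3*f)
G = 853
(I(B) + G)**2 = (-33*(-3 - 33) + 853)**2 = (-33*(-36) + 853)**2 = (1188 + 853)**2 = 2041**2 = 4165681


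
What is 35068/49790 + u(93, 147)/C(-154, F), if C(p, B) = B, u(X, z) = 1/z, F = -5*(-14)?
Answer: 36089951/51233910 ≈ 0.70442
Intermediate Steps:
F = 70
35068/49790 + u(93, 147)/C(-154, F) = 35068/49790 + 1/(147*70) = 35068*(1/49790) + (1/147)*(1/70) = 17534/24895 + 1/10290 = 36089951/51233910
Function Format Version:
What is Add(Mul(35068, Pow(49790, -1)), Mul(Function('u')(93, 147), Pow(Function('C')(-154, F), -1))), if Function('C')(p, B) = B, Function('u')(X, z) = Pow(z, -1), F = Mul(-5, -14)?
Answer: Rational(36089951, 51233910) ≈ 0.70442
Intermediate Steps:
F = 70
Add(Mul(35068, Pow(49790, -1)), Mul(Function('u')(93, 147), Pow(Function('C')(-154, F), -1))) = Add(Mul(35068, Pow(49790, -1)), Mul(Pow(147, -1), Pow(70, -1))) = Add(Mul(35068, Rational(1, 49790)), Mul(Rational(1, 147), Rational(1, 70))) = Add(Rational(17534, 24895), Rational(1, 10290)) = Rational(36089951, 51233910)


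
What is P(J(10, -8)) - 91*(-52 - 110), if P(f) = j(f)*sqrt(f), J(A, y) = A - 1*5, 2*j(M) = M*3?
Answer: 14742 + 15*sqrt(5)/2 ≈ 14759.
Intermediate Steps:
j(M) = 3*M/2 (j(M) = (M*3)/2 = (3*M)/2 = 3*M/2)
J(A, y) = -5 + A (J(A, y) = A - 5 = -5 + A)
P(f) = 3*f**(3/2)/2 (P(f) = (3*f/2)*sqrt(f) = 3*f**(3/2)/2)
P(J(10, -8)) - 91*(-52 - 110) = 3*(-5 + 10)**(3/2)/2 - 91*(-52 - 110) = 3*5**(3/2)/2 - 91*(-162) = 3*(5*sqrt(5))/2 - 1*(-14742) = 15*sqrt(5)/2 + 14742 = 14742 + 15*sqrt(5)/2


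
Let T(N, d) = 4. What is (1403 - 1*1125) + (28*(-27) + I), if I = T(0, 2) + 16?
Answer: -458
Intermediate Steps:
I = 20 (I = 4 + 16 = 20)
(1403 - 1*1125) + (28*(-27) + I) = (1403 - 1*1125) + (28*(-27) + 20) = (1403 - 1125) + (-756 + 20) = 278 - 736 = -458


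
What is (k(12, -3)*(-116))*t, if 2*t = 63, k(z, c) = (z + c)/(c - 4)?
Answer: 4698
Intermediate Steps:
k(z, c) = (c + z)/(-4 + c)
t = 63/2 (t = (½)*63 = 63/2 ≈ 31.500)
(k(12, -3)*(-116))*t = (((-3 + 12)/(-4 - 3))*(-116))*(63/2) = ((9/(-7))*(-116))*(63/2) = (-⅐*9*(-116))*(63/2) = -9/7*(-116)*(63/2) = (1044/7)*(63/2) = 4698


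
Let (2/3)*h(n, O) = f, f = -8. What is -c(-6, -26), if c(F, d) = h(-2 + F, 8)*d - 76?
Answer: -236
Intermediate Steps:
h(n, O) = -12 (h(n, O) = (3/2)*(-8) = -12)
c(F, d) = -76 - 12*d (c(F, d) = -12*d - 76 = -76 - 12*d)
-c(-6, -26) = -(-76 - 12*(-26)) = -(-76 + 312) = -1*236 = -236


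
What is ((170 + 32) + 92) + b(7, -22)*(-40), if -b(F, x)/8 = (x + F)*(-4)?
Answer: 19494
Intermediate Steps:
b(F, x) = 32*F + 32*x (b(F, x) = -8*(x + F)*(-4) = -8*(F + x)*(-4) = -8*(-4*F - 4*x) = 32*F + 32*x)
((170 + 32) + 92) + b(7, -22)*(-40) = ((170 + 32) + 92) + (32*7 + 32*(-22))*(-40) = (202 + 92) + (224 - 704)*(-40) = 294 - 480*(-40) = 294 + 19200 = 19494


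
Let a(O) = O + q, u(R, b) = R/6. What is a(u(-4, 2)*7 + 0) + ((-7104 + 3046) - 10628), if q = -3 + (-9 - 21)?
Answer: -44171/3 ≈ -14724.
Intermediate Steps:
u(R, b) = R/6 (u(R, b) = R*(⅙) = R/6)
q = -33 (q = -3 - 30 = -33)
a(O) = -33 + O (a(O) = O - 33 = -33 + O)
a(u(-4, 2)*7 + 0) + ((-7104 + 3046) - 10628) = (-33 + (((⅙)*(-4))*7 + 0)) + ((-7104 + 3046) - 10628) = (-33 + (-⅔*7 + 0)) + (-4058 - 10628) = (-33 + (-14/3 + 0)) - 14686 = (-33 - 14/3) - 14686 = -113/3 - 14686 = -44171/3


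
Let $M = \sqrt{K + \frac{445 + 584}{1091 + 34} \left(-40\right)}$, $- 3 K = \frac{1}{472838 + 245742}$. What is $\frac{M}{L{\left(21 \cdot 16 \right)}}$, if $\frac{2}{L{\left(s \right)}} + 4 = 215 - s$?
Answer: $- \frac{25 i \sqrt{42506526592983}}{431148} \approx - 378.04 i$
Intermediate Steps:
$K = - \frac{1}{2155740}$ ($K = - \frac{1}{3 \left(472838 + 245742\right)} = - \frac{1}{3 \cdot 718580} = \left(- \frac{1}{3}\right) \frac{1}{718580} = - \frac{1}{2155740} \approx -4.6388 \cdot 10^{-7}$)
$L{\left(s \right)} = \frac{2}{211 - s}$ ($L{\left(s \right)} = \frac{2}{-4 - \left(-215 + s\right)} = \frac{2}{211 - s}$)
$M = \frac{i \sqrt{42506526592983}}{1077870}$ ($M = \sqrt{- \frac{1}{2155740} + \frac{445 + 584}{1091 + 34} \left(-40\right)} = \sqrt{- \frac{1}{2155740} + \frac{1029}{1125} \left(-40\right)} = \sqrt{- \frac{1}{2155740} + 1029 \cdot \frac{1}{1125} \left(-40\right)} = \sqrt{- \frac{1}{2155740} + \frac{343}{375} \left(-40\right)} = \sqrt{- \frac{1}{2155740} - \frac{2744}{75}} = \sqrt{- \frac{394356709}{10778700}} = \frac{i \sqrt{42506526592983}}{1077870} \approx 6.0487 i$)
$\frac{M}{L{\left(21 \cdot 16 \right)}} = \frac{\frac{1}{1077870} i \sqrt{42506526592983}}{\left(-2\right) \frac{1}{-211 + 21 \cdot 16}} = \frac{\frac{1}{1077870} i \sqrt{42506526592983}}{\left(-2\right) \frac{1}{-211 + 336}} = \frac{\frac{1}{1077870} i \sqrt{42506526592983}}{\left(-2\right) \frac{1}{125}} = \frac{\frac{1}{1077870} i \sqrt{42506526592983}}{- \frac{2}{125}} = \frac{i \sqrt{42506526592983}}{1077870} \left(- \frac{125}{2}\right) = - \frac{25 i \sqrt{42506526592983}}{431148}$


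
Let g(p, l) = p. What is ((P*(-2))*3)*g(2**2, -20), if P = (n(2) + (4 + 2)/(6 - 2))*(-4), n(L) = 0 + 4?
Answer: 528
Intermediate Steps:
n(L) = 4
P = -22 (P = (4 + (4 + 2)/(6 - 2))*(-4) = (4 + 6/4)*(-4) = (4 + 6*(1/4))*(-4) = (4 + 3/2)*(-4) = (11/2)*(-4) = -22)
((P*(-2))*3)*g(2**2, -20) = (-22*(-2)*3)*2**2 = (44*3)*4 = 132*4 = 528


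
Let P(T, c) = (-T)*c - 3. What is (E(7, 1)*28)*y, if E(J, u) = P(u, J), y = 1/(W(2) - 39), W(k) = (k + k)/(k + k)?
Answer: 140/19 ≈ 7.3684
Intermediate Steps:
W(k) = 1 (W(k) = (2*k)/((2*k)) = (2*k)*(1/(2*k)) = 1)
P(T, c) = -3 - T*c (P(T, c) = -T*c - 3 = -3 - T*c)
y = -1/38 (y = 1/(1 - 39) = 1/(-38) = -1/38 ≈ -0.026316)
E(J, u) = -3 - J*u (E(J, u) = -3 - u*J = -3 - J*u)
(E(7, 1)*28)*y = ((-3 - 1*7*1)*28)*(-1/38) = ((-3 - 7)*28)*(-1/38) = -10*28*(-1/38) = -280*(-1/38) = 140/19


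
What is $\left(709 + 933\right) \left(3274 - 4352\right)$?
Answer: $-1770076$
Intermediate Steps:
$\left(709 + 933\right) \left(3274 - 4352\right) = 1642 \left(-1078\right) = -1770076$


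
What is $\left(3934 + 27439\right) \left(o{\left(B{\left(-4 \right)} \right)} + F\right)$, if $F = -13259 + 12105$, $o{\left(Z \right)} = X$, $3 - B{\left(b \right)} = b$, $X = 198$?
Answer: $-29992588$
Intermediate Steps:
$B{\left(b \right)} = 3 - b$
$o{\left(Z \right)} = 198$
$F = -1154$
$\left(3934 + 27439\right) \left(o{\left(B{\left(-4 \right)} \right)} + F\right) = \left(3934 + 27439\right) \left(198 - 1154\right) = 31373 \left(-956\right) = -29992588$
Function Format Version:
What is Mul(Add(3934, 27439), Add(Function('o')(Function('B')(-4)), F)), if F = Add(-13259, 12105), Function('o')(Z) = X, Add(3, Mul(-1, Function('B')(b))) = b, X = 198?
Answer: -29992588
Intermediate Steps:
Function('B')(b) = Add(3, Mul(-1, b))
Function('o')(Z) = 198
F = -1154
Mul(Add(3934, 27439), Add(Function('o')(Function('B')(-4)), F)) = Mul(Add(3934, 27439), Add(198, -1154)) = Mul(31373, -956) = -29992588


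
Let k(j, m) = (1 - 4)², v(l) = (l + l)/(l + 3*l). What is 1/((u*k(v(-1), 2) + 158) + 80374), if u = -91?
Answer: 1/79713 ≈ 1.2545e-5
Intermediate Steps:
v(l) = ½ (v(l) = (2*l)/((4*l)) = (2*l)*(1/(4*l)) = ½)
k(j, m) = 9 (k(j, m) = (-3)² = 9)
1/((u*k(v(-1), 2) + 158) + 80374) = 1/((-91*9 + 158) + 80374) = 1/((-819 + 158) + 80374) = 1/(-661 + 80374) = 1/79713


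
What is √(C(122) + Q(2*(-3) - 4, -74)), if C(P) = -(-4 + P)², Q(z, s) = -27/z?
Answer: I*√1392130/10 ≈ 117.99*I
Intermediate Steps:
√(C(122) + Q(2*(-3) - 4, -74)) = √(-(-4 + 122)² - 27/(2*(-3) - 4)) = √(-1*118² - 27/(-6 - 4)) = √(-1*13924 - 27/(-10)) = √(-13924 - 27*(-⅒)) = √(-13924 + 27/10) = √(-139213/10) = I*√1392130/10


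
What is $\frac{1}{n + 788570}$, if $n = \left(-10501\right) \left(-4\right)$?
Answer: $\frac{1}{830574} \approx 1.204 \cdot 10^{-6}$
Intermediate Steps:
$n = 42004$
$\frac{1}{n + 788570} = \frac{1}{42004 + 788570} = \frac{1}{830574}$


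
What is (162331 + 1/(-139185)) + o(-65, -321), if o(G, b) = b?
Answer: 22549361849/139185 ≈ 1.6201e+5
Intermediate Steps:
(162331 + 1/(-139185)) + o(-65, -321) = (162331 + 1/(-139185)) - 321 = (162331 - 1/139185) - 321 = 22594040234/139185 - 321 = 22549361849/139185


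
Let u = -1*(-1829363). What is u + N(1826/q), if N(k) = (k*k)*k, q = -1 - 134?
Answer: 4494830603149/2460375 ≈ 1.8269e+6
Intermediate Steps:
q = -135
N(k) = k**3 (N(k) = k**2*k = k**3)
u = 1829363
u + N(1826/q) = 1829363 + (1826/(-135))**3 = 1829363 + (1826*(-1/135))**3 = 1829363 + (-1826/135)**3 = 1829363 - 6088387976/2460375 = 4494830603149/2460375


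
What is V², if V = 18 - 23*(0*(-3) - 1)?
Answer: 1681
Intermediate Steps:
V = 41 (V = 18 - 23*(0 - 1) = 18 - 23*(-1) = 18 + 23 = 41)
V² = 41² = 1681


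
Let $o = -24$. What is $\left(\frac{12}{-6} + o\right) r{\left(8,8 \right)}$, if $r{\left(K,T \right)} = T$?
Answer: $-208$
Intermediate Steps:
$\left(\frac{12}{-6} + o\right) r{\left(8,8 \right)} = \left(\frac{12}{-6} - 24\right) 8 = \left(12 \left(- \frac{1}{6}\right) - 24\right) 8 = \left(-2 - 24\right) 8 = \left(-26\right) 8 = -208$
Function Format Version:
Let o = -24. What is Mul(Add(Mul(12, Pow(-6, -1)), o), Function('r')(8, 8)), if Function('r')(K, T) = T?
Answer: -208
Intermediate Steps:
Mul(Add(Mul(12, Pow(-6, -1)), o), Function('r')(8, 8)) = Mul(Add(Mul(12, Pow(-6, -1)), -24), 8) = Mul(Add(Mul(12, Rational(-1, 6)), -24), 8) = Mul(Add(-2, -24), 8) = Mul(-26, 8) = -208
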